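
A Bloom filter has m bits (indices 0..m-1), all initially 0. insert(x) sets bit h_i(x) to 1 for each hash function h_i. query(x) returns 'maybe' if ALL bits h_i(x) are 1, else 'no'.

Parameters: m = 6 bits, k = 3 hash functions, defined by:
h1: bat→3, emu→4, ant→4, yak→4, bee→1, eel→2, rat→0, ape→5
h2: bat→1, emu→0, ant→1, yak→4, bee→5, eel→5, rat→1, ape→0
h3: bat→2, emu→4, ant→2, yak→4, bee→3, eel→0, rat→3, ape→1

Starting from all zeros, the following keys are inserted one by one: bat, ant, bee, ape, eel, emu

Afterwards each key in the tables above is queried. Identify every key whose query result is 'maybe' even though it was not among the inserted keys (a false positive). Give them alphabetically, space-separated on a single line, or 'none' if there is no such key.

Start: bits=000000
After insert 'bat': sets bits 1 2 3 -> bits=011100
After insert 'ant': sets bits 1 2 4 -> bits=011110
After insert 'bee': sets bits 1 3 5 -> bits=011111
After insert 'ape': sets bits 0 1 5 -> bits=111111
After insert 'eel': sets bits 0 2 5 -> bits=111111
After insert 'emu': sets bits 0 4 -> bits=111111
Not inserted: rat yak — query each against bits=111111:
query rat: checks bit0=1, bit1=1, bit3=1 (all 1) -> maybe => FALSE POSITIVE
query yak: checks bit4=1 (all 1) -> maybe => FALSE POSITIVE
False positives (alphabetical): rat yak

Answer: rat yak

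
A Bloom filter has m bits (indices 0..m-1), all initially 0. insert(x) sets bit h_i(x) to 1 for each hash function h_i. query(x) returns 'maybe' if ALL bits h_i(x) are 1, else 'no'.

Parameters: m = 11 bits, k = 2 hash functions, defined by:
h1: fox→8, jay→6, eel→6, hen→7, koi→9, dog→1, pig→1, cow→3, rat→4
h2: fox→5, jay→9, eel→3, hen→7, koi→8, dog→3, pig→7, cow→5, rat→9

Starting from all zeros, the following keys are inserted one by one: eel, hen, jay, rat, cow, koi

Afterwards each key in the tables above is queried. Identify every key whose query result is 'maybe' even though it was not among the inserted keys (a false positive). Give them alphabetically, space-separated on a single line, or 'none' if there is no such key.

Answer: fox

Derivation:
Start: bits=00000000000
After insert 'eel': sets bits 3 6 -> bits=00010010000
After insert 'hen': sets bits 7 -> bits=00010011000
After insert 'jay': sets bits 6 9 -> bits=00010011010
After insert 'rat': sets bits 4 9 -> bits=00011011010
After insert 'cow': sets bits 3 5 -> bits=00011111010
After insert 'koi': sets bits 8 9 -> bits=00011111110
Not inserted: dog fox pig — query each against bits=00011111110:
query dog: checks bit1=0, bit3=1 (has a 0) -> no => not a false positive
query fox: checks bit5=1, bit8=1 (all 1) -> maybe => FALSE POSITIVE
query pig: checks bit1=0, bit7=1 (has a 0) -> no => not a false positive
False positives (alphabetical): fox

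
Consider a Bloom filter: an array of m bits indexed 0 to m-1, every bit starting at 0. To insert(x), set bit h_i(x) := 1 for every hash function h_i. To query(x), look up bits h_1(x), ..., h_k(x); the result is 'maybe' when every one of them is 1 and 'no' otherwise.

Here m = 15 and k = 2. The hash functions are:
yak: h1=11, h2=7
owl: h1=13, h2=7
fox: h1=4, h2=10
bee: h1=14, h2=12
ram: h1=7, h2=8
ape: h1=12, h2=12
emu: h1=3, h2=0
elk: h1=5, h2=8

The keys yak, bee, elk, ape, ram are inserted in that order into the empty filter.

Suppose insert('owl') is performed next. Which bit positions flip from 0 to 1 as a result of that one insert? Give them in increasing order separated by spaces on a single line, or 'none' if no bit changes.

Answer: 13

Derivation:
Start: bits=000000000000000
After insert 'yak': sets bits 7 11 -> bits=000000010001000
After insert 'bee': sets bits 12 14 -> bits=000000010001101
After insert 'elk': sets bits 5 8 -> bits=000001011001101
After insert 'ape': sets bits 12 -> bits=000001011001101
After insert 'ram': sets bits 7 8 -> bits=000001011001101
insert 'owl' would touch bits 7 13; currently bit7=1, bit13=0
Bits that are 0 among those (would change 0->1): 13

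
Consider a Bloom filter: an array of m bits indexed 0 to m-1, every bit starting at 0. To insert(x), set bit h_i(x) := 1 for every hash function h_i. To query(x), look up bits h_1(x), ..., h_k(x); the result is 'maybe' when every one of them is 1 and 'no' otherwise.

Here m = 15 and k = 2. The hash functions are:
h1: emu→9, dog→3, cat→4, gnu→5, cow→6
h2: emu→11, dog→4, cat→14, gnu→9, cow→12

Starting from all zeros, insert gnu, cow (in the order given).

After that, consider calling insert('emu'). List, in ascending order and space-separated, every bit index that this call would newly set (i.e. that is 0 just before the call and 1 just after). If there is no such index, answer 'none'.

Answer: 11

Derivation:
Start: bits=000000000000000
After insert 'gnu': sets bits 5 9 -> bits=000001000100000
After insert 'cow': sets bits 6 12 -> bits=000001100100100
insert 'emu' would touch bits 9 11; currently bit9=1, bit11=0
Bits that are 0 among those (would change 0->1): 11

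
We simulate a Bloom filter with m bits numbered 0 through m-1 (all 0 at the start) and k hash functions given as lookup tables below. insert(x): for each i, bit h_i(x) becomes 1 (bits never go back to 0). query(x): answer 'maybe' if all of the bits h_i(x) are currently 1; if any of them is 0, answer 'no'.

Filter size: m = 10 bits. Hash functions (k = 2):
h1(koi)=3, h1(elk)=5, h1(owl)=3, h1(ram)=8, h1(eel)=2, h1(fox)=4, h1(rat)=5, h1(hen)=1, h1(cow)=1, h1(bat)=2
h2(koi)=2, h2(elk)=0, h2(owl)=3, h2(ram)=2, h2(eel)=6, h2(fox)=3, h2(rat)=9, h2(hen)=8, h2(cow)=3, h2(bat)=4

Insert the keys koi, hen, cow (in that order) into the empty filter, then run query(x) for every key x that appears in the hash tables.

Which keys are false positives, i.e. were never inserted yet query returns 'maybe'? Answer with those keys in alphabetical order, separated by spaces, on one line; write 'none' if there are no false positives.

Start: bits=0000000000
After insert 'koi': sets bits 2 3 -> bits=0011000000
After insert 'hen': sets bits 1 8 -> bits=0111000010
After insert 'cow': sets bits 1 3 -> bits=0111000010
Not inserted: bat eel elk fox owl ram rat — query each against bits=0111000010:
query bat: checks bit2=1, bit4=0 (has a 0) -> no => not a false positive
query eel: checks bit2=1, bit6=0 (has a 0) -> no => not a false positive
query elk: checks bit0=0, bit5=0 (has a 0) -> no => not a false positive
query fox: checks bit3=1, bit4=0 (has a 0) -> no => not a false positive
query owl: checks bit3=1 (all 1) -> maybe => FALSE POSITIVE
query ram: checks bit2=1, bit8=1 (all 1) -> maybe => FALSE POSITIVE
query rat: checks bit5=0, bit9=0 (has a 0) -> no => not a false positive
False positives (alphabetical): owl ram

Answer: owl ram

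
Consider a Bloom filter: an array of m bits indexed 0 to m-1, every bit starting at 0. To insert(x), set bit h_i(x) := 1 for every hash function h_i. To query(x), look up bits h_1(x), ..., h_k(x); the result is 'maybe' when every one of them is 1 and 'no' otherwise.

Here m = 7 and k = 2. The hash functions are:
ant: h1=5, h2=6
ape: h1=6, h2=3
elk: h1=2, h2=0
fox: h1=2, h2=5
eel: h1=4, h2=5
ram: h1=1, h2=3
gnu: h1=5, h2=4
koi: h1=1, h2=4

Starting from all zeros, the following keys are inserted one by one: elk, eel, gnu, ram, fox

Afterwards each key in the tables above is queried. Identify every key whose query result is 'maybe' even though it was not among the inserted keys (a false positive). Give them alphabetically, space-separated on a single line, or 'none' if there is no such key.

Start: bits=0000000
After insert 'elk': sets bits 0 2 -> bits=1010000
After insert 'eel': sets bits 4 5 -> bits=1010110
After insert 'gnu': sets bits 4 5 -> bits=1010110
After insert 'ram': sets bits 1 3 -> bits=1111110
After insert 'fox': sets bits 2 5 -> bits=1111110
Not inserted: ant ape koi — query each against bits=1111110:
query ant: checks bit5=1, bit6=0 (has a 0) -> no => not a false positive
query ape: checks bit3=1, bit6=0 (has a 0) -> no => not a false positive
query koi: checks bit1=1, bit4=1 (all 1) -> maybe => FALSE POSITIVE
False positives (alphabetical): koi

Answer: koi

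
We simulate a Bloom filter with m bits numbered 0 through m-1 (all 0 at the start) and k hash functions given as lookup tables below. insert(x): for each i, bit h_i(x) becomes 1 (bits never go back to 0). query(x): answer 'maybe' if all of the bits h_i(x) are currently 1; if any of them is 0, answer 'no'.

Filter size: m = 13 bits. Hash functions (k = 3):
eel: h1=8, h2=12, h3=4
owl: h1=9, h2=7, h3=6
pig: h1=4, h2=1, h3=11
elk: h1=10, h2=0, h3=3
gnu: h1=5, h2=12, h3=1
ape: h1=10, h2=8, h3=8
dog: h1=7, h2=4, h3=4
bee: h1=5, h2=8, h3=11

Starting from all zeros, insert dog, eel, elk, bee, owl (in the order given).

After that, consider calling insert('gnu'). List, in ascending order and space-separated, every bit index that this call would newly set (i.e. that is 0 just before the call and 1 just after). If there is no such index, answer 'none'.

Start: bits=0000000000000
After insert 'dog': sets bits 4 7 -> bits=0000100100000
After insert 'eel': sets bits 4 8 12 -> bits=0000100110001
After insert 'elk': sets bits 0 3 10 -> bits=1001100110101
After insert 'bee': sets bits 5 8 11 -> bits=1001110110111
After insert 'owl': sets bits 6 7 9 -> bits=1001111111111
insert 'gnu' would touch bits 1 5 12; currently bit1=0, bit5=1, bit12=1
Bits that are 0 among those (would change 0->1): 1

Answer: 1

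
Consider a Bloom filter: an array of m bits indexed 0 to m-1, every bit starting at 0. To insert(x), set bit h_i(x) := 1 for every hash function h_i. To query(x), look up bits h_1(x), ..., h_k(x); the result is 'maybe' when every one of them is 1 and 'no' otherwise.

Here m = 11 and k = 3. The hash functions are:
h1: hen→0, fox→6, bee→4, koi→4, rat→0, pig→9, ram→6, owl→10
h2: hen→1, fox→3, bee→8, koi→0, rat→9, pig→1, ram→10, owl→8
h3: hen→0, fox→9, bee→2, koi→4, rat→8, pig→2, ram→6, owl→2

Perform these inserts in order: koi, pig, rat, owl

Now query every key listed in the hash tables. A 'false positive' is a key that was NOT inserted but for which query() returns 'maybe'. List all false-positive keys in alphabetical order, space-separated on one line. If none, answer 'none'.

Answer: bee hen

Derivation:
Start: bits=00000000000
After insert 'koi': sets bits 0 4 -> bits=10001000000
After insert 'pig': sets bits 1 2 9 -> bits=11101000010
After insert 'rat': sets bits 0 8 9 -> bits=11101000110
After insert 'owl': sets bits 2 8 10 -> bits=11101000111
Not inserted: bee fox hen ram — query each against bits=11101000111:
query bee: checks bit2=1, bit4=1, bit8=1 (all 1) -> maybe => FALSE POSITIVE
query fox: checks bit3=0, bit6=0, bit9=1 (has a 0) -> no => not a false positive
query hen: checks bit0=1, bit1=1 (all 1) -> maybe => FALSE POSITIVE
query ram: checks bit6=0, bit10=1 (has a 0) -> no => not a false positive
False positives (alphabetical): bee hen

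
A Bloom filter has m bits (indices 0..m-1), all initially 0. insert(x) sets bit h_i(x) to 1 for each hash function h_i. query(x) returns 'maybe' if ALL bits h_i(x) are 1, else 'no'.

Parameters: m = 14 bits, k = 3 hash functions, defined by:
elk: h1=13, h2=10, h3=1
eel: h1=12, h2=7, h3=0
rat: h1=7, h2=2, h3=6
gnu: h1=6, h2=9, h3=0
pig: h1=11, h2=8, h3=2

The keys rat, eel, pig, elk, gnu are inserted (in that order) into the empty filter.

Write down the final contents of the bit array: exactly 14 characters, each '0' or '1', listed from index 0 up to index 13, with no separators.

Answer: 11100011111111

Derivation:
Start: bits=00000000000000
After insert 'rat': sets bits 2 6 7 -> bits=00100011000000
After insert 'eel': sets bits 0 7 12 -> bits=10100011000010
After insert 'pig': sets bits 2 8 11 -> bits=10100011100110
After insert 'elk': sets bits 1 10 13 -> bits=11100011101111
After insert 'gnu': sets bits 0 6 9 -> bits=11100011111111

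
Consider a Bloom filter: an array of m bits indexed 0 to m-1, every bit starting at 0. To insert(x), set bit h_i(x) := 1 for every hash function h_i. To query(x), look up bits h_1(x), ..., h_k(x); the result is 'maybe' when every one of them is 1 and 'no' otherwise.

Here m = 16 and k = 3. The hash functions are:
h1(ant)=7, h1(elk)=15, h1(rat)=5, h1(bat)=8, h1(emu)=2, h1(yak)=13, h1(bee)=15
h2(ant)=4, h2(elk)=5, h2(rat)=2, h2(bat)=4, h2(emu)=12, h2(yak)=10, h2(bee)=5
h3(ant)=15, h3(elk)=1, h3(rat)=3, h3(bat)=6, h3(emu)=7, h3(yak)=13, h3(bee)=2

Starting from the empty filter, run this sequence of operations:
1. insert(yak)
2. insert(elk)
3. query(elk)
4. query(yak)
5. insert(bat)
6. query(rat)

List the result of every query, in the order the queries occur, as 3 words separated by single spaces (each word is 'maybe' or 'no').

Start: bits=0000000000000000
Op 1: insert yak -> sets bits 10 13 -> bits=0000000000100100
Op 2: insert elk -> sets bits 1 5 15 -> bits=0100010000100101
Op 3: query elk -> checks bit1=1, bit5=1, bit15=1 (all 1) -> maybe
Op 4: query yak -> checks bit10=1, bit13=1 (all 1) -> maybe
Op 5: insert bat -> sets bits 4 6 8 -> bits=0100111010100101
Op 6: query rat -> checks bit2=0, bit3=0, bit5=1 (has a 0) -> no
Query results in order: maybe maybe no

Answer: maybe maybe no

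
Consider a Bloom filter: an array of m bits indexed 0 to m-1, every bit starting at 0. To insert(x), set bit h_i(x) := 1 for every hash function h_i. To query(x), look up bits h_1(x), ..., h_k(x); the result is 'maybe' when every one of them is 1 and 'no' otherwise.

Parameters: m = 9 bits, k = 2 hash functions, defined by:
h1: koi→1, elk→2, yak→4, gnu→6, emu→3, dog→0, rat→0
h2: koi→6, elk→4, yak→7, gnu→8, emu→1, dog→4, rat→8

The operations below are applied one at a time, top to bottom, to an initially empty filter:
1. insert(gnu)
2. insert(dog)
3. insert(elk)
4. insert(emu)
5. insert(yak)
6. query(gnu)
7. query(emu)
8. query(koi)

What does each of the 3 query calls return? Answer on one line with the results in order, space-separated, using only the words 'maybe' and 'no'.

Start: bits=000000000
Op 1: insert gnu -> sets bits 6 8 -> bits=000000101
Op 2: insert dog -> sets bits 0 4 -> bits=100010101
Op 3: insert elk -> sets bits 2 4 -> bits=101010101
Op 4: insert emu -> sets bits 1 3 -> bits=111110101
Op 5: insert yak -> sets bits 4 7 -> bits=111110111
Op 6: query gnu -> checks bit6=1, bit8=1 (all 1) -> maybe
Op 7: query emu -> checks bit1=1, bit3=1 (all 1) -> maybe
Op 8: query koi -> checks bit1=1, bit6=1 (all 1) -> maybe
Query results in order: maybe maybe maybe

Answer: maybe maybe maybe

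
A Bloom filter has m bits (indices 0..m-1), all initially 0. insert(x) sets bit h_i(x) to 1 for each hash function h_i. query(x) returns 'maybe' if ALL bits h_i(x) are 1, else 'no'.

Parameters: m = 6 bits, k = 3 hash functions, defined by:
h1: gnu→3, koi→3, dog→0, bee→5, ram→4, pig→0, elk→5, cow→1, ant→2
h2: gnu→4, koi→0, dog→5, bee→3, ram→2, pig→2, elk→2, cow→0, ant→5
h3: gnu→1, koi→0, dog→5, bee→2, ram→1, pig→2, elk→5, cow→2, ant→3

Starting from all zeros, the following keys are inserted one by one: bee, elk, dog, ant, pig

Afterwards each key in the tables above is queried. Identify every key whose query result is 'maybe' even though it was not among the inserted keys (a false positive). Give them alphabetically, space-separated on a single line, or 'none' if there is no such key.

Answer: koi

Derivation:
Start: bits=000000
After insert 'bee': sets bits 2 3 5 -> bits=001101
After insert 'elk': sets bits 2 5 -> bits=001101
After insert 'dog': sets bits 0 5 -> bits=101101
After insert 'ant': sets bits 2 3 5 -> bits=101101
After insert 'pig': sets bits 0 2 -> bits=101101
Not inserted: cow gnu koi ram — query each against bits=101101:
query cow: checks bit0=1, bit1=0, bit2=1 (has a 0) -> no => not a false positive
query gnu: checks bit1=0, bit3=1, bit4=0 (has a 0) -> no => not a false positive
query koi: checks bit0=1, bit3=1 (all 1) -> maybe => FALSE POSITIVE
query ram: checks bit1=0, bit2=1, bit4=0 (has a 0) -> no => not a false positive
False positives (alphabetical): koi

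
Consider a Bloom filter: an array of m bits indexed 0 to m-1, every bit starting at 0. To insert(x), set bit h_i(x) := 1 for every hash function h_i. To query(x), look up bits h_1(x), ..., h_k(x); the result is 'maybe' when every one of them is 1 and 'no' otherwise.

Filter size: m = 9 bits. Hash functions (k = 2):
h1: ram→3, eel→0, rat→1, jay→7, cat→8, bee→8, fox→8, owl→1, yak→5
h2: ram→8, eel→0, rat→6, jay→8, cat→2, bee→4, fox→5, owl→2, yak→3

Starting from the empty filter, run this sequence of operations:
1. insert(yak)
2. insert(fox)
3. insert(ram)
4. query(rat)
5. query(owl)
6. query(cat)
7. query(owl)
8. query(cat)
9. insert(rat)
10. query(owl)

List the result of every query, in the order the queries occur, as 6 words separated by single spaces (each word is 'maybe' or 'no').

Start: bits=000000000
Op 1: insert yak -> sets bits 3 5 -> bits=000101000
Op 2: insert fox -> sets bits 5 8 -> bits=000101001
Op 3: insert ram -> sets bits 3 8 -> bits=000101001
Op 4: query rat -> checks bit1=0, bit6=0 (has a 0) -> no
Op 5: query owl -> checks bit1=0, bit2=0 (has a 0) -> no
Op 6: query cat -> checks bit2=0, bit8=1 (has a 0) -> no
Op 7: query owl -> checks bit1=0, bit2=0 (has a 0) -> no
Op 8: query cat -> checks bit2=0, bit8=1 (has a 0) -> no
Op 9: insert rat -> sets bits 1 6 -> bits=010101101
Op 10: query owl -> checks bit1=1, bit2=0 (has a 0) -> no
Query results in order: no no no no no no

Answer: no no no no no no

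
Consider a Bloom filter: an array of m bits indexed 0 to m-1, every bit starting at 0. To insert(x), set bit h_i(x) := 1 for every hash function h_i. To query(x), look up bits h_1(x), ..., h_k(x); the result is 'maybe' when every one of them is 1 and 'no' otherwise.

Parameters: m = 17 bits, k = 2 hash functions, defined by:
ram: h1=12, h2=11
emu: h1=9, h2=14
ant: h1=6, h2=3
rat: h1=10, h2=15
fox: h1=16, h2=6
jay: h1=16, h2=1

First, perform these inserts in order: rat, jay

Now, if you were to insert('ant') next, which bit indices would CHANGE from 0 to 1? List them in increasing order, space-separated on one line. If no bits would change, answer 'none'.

Start: bits=00000000000000000
After insert 'rat': sets bits 10 15 -> bits=00000000001000010
After insert 'jay': sets bits 1 16 -> bits=01000000001000011
insert 'ant' would touch bits 3 6; currently bit3=0, bit6=0
Bits that are 0 among those (would change 0->1): 3 6

Answer: 3 6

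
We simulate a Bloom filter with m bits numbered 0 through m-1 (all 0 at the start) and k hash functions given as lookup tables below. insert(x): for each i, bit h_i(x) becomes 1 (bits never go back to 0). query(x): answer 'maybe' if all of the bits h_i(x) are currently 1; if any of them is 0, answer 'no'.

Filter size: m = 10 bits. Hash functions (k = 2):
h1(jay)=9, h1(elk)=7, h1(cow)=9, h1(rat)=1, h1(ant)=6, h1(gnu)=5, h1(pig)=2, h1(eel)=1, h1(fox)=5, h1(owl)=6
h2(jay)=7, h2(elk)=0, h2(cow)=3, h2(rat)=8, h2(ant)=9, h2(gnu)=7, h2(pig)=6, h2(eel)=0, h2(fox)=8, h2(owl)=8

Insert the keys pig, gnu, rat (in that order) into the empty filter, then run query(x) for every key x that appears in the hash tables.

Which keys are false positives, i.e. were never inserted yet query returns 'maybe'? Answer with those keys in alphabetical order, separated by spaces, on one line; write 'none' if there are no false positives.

Answer: fox owl

Derivation:
Start: bits=0000000000
After insert 'pig': sets bits 2 6 -> bits=0010001000
After insert 'gnu': sets bits 5 7 -> bits=0010011100
After insert 'rat': sets bits 1 8 -> bits=0110011110
Not inserted: ant cow eel elk fox jay owl — query each against bits=0110011110:
query ant: checks bit6=1, bit9=0 (has a 0) -> no => not a false positive
query cow: checks bit3=0, bit9=0 (has a 0) -> no => not a false positive
query eel: checks bit0=0, bit1=1 (has a 0) -> no => not a false positive
query elk: checks bit0=0, bit7=1 (has a 0) -> no => not a false positive
query fox: checks bit5=1, bit8=1 (all 1) -> maybe => FALSE POSITIVE
query jay: checks bit7=1, bit9=0 (has a 0) -> no => not a false positive
query owl: checks bit6=1, bit8=1 (all 1) -> maybe => FALSE POSITIVE
False positives (alphabetical): fox owl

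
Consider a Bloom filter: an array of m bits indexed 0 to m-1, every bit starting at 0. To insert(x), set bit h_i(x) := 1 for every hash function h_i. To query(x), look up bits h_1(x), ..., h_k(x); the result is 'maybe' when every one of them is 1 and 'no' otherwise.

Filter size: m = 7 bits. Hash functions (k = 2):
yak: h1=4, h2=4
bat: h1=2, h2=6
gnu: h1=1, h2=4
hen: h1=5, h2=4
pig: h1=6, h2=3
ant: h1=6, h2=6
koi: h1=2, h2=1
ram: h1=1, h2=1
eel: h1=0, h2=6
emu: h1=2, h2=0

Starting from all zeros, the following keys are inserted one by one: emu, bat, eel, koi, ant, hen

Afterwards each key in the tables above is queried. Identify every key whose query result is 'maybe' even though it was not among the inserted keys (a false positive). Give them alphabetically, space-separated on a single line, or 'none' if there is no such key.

Start: bits=0000000
After insert 'emu': sets bits 0 2 -> bits=1010000
After insert 'bat': sets bits 2 6 -> bits=1010001
After insert 'eel': sets bits 0 6 -> bits=1010001
After insert 'koi': sets bits 1 2 -> bits=1110001
After insert 'ant': sets bits 6 -> bits=1110001
After insert 'hen': sets bits 4 5 -> bits=1110111
Not inserted: gnu pig ram yak — query each against bits=1110111:
query gnu: checks bit1=1, bit4=1 (all 1) -> maybe => FALSE POSITIVE
query pig: checks bit3=0, bit6=1 (has a 0) -> no => not a false positive
query ram: checks bit1=1 (all 1) -> maybe => FALSE POSITIVE
query yak: checks bit4=1 (all 1) -> maybe => FALSE POSITIVE
False positives (alphabetical): gnu ram yak

Answer: gnu ram yak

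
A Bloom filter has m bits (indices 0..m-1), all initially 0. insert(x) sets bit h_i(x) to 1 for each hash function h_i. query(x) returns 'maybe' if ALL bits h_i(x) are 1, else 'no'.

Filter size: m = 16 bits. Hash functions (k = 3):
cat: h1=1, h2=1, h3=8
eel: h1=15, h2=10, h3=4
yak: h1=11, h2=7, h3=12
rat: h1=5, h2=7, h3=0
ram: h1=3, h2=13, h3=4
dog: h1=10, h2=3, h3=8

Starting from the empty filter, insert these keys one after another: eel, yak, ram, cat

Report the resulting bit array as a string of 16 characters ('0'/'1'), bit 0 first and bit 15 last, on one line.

Start: bits=0000000000000000
After insert 'eel': sets bits 4 10 15 -> bits=0000100000100001
After insert 'yak': sets bits 7 11 12 -> bits=0000100100111001
After insert 'ram': sets bits 3 4 13 -> bits=0001100100111101
After insert 'cat': sets bits 1 8 -> bits=0101100110111101

Answer: 0101100110111101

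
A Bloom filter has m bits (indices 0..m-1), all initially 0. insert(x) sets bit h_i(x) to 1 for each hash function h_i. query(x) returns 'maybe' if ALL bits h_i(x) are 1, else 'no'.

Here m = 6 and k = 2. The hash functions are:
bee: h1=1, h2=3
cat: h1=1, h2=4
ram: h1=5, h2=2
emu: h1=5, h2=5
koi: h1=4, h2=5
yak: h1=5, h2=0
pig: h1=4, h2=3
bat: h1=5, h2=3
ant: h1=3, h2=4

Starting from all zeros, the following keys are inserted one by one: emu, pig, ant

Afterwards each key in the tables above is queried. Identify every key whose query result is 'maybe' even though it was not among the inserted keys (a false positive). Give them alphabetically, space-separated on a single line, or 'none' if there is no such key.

Start: bits=000000
After insert 'emu': sets bits 5 -> bits=000001
After insert 'pig': sets bits 3 4 -> bits=000111
After insert 'ant': sets bits 3 4 -> bits=000111
Not inserted: bat bee cat koi ram yak — query each against bits=000111:
query bat: checks bit3=1, bit5=1 (all 1) -> maybe => FALSE POSITIVE
query bee: checks bit1=0, bit3=1 (has a 0) -> no => not a false positive
query cat: checks bit1=0, bit4=1 (has a 0) -> no => not a false positive
query koi: checks bit4=1, bit5=1 (all 1) -> maybe => FALSE POSITIVE
query ram: checks bit2=0, bit5=1 (has a 0) -> no => not a false positive
query yak: checks bit0=0, bit5=1 (has a 0) -> no => not a false positive
False positives (alphabetical): bat koi

Answer: bat koi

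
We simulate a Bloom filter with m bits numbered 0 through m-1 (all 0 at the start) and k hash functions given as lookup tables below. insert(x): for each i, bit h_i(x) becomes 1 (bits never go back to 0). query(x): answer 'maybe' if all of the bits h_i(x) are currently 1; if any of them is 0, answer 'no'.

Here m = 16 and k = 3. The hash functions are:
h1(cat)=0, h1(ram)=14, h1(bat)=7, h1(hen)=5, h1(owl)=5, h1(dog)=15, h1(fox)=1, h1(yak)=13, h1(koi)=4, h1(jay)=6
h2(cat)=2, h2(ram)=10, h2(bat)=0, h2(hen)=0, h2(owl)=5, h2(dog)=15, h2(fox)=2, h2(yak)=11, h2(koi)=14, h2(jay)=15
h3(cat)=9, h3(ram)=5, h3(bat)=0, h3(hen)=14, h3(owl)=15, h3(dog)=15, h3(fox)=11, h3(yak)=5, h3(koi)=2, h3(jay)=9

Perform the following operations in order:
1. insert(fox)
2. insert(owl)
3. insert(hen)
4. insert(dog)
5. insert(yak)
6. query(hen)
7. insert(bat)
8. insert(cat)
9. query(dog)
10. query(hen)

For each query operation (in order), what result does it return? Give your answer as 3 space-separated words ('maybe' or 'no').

Answer: maybe maybe maybe

Derivation:
Start: bits=0000000000000000
Op 1: insert fox -> sets bits 1 2 11 -> bits=0110000000010000
Op 2: insert owl -> sets bits 5 15 -> bits=0110010000010001
Op 3: insert hen -> sets bits 0 5 14 -> bits=1110010000010011
Op 4: insert dog -> sets bits 15 -> bits=1110010000010011
Op 5: insert yak -> sets bits 5 11 13 -> bits=1110010000010111
Op 6: query hen -> checks bit0=1, bit5=1, bit14=1 (all 1) -> maybe
Op 7: insert bat -> sets bits 0 7 -> bits=1110010100010111
Op 8: insert cat -> sets bits 0 2 9 -> bits=1110010101010111
Op 9: query dog -> checks bit15=1 (all 1) -> maybe
Op 10: query hen -> checks bit0=1, bit5=1, bit14=1 (all 1) -> maybe
Query results in order: maybe maybe maybe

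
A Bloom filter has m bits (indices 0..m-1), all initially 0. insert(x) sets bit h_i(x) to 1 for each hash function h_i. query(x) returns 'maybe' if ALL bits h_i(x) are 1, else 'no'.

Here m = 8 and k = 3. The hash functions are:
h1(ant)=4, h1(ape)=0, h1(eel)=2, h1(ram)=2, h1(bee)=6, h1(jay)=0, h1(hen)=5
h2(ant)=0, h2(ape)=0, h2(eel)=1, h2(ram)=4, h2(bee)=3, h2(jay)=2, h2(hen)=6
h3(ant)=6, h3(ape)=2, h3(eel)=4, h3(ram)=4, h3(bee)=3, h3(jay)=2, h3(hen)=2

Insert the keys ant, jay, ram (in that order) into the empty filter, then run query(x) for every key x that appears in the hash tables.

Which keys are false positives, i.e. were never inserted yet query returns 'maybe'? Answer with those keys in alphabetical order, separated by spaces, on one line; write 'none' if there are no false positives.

Start: bits=00000000
After insert 'ant': sets bits 0 4 6 -> bits=10001010
After insert 'jay': sets bits 0 2 -> bits=10101010
After insert 'ram': sets bits 2 4 -> bits=10101010
Not inserted: ape bee eel hen — query each against bits=10101010:
query ape: checks bit0=1, bit2=1 (all 1) -> maybe => FALSE POSITIVE
query bee: checks bit3=0, bit6=1 (has a 0) -> no => not a false positive
query eel: checks bit1=0, bit2=1, bit4=1 (has a 0) -> no => not a false positive
query hen: checks bit2=1, bit5=0, bit6=1 (has a 0) -> no => not a false positive
False positives (alphabetical): ape

Answer: ape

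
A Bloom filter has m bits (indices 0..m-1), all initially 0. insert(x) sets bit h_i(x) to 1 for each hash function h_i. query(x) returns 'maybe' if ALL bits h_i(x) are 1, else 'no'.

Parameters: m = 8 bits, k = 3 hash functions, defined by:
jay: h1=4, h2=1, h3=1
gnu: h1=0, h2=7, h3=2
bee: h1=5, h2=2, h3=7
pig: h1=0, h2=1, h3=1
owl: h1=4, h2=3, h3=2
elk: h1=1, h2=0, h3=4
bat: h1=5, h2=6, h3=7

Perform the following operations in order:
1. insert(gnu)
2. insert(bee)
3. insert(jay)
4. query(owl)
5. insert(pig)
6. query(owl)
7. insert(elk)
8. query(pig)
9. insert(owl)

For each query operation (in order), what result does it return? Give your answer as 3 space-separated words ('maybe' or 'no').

Answer: no no maybe

Derivation:
Start: bits=00000000
Op 1: insert gnu -> sets bits 0 2 7 -> bits=10100001
Op 2: insert bee -> sets bits 2 5 7 -> bits=10100101
Op 3: insert jay -> sets bits 1 4 -> bits=11101101
Op 4: query owl -> checks bit2=1, bit3=0, bit4=1 (has a 0) -> no
Op 5: insert pig -> sets bits 0 1 -> bits=11101101
Op 6: query owl -> checks bit2=1, bit3=0, bit4=1 (has a 0) -> no
Op 7: insert elk -> sets bits 0 1 4 -> bits=11101101
Op 8: query pig -> checks bit0=1, bit1=1 (all 1) -> maybe
Op 9: insert owl -> sets bits 2 3 4 -> bits=11111101
Query results in order: no no maybe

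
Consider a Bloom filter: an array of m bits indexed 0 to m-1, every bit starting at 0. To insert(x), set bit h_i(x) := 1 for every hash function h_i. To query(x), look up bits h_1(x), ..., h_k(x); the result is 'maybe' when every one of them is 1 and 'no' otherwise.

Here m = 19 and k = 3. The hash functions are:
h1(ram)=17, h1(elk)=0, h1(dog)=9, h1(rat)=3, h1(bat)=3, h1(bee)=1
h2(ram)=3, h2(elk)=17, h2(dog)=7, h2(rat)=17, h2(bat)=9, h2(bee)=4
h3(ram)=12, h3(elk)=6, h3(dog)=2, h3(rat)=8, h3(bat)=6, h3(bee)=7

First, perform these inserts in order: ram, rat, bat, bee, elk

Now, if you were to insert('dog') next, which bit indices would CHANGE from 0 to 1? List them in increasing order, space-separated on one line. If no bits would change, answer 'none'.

Start: bits=0000000000000000000
After insert 'ram': sets bits 3 12 17 -> bits=0001000000001000010
After insert 'rat': sets bits 3 8 17 -> bits=0001000010001000010
After insert 'bat': sets bits 3 6 9 -> bits=0001001011001000010
After insert 'bee': sets bits 1 4 7 -> bits=0101101111001000010
After insert 'elk': sets bits 0 6 17 -> bits=1101101111001000010
insert 'dog' would touch bits 2 7 9; currently bit2=0, bit7=1, bit9=1
Bits that are 0 among those (would change 0->1): 2

Answer: 2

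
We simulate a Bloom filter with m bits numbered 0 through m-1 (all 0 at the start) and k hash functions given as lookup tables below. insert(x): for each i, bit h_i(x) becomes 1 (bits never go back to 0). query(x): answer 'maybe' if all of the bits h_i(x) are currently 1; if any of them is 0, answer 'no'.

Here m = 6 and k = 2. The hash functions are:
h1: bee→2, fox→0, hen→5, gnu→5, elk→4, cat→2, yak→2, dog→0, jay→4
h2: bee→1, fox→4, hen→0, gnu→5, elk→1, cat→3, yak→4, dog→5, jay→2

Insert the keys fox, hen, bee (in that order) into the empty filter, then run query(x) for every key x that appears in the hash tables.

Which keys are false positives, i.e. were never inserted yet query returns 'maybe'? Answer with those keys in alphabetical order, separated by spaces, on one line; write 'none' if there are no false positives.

Start: bits=000000
After insert 'fox': sets bits 0 4 -> bits=100010
After insert 'hen': sets bits 0 5 -> bits=100011
After insert 'bee': sets bits 1 2 -> bits=111011
Not inserted: cat dog elk gnu jay yak — query each against bits=111011:
query cat: checks bit2=1, bit3=0 (has a 0) -> no => not a false positive
query dog: checks bit0=1, bit5=1 (all 1) -> maybe => FALSE POSITIVE
query elk: checks bit1=1, bit4=1 (all 1) -> maybe => FALSE POSITIVE
query gnu: checks bit5=1 (all 1) -> maybe => FALSE POSITIVE
query jay: checks bit2=1, bit4=1 (all 1) -> maybe => FALSE POSITIVE
query yak: checks bit2=1, bit4=1 (all 1) -> maybe => FALSE POSITIVE
False positives (alphabetical): dog elk gnu jay yak

Answer: dog elk gnu jay yak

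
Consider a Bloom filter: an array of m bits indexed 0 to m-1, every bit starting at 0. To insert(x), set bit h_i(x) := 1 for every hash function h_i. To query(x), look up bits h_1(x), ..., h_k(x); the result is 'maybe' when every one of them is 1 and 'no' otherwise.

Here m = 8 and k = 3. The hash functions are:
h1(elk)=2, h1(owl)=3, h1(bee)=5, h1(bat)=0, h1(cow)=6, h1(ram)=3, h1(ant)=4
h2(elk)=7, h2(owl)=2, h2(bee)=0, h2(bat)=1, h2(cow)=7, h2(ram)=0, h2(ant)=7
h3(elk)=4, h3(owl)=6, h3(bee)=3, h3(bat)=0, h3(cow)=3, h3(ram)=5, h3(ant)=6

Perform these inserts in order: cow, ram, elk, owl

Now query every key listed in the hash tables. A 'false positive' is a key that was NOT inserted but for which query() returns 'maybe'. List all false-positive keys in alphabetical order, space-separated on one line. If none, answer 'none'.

Answer: ant bee

Derivation:
Start: bits=00000000
After insert 'cow': sets bits 3 6 7 -> bits=00010011
After insert 'ram': sets bits 0 3 5 -> bits=10010111
After insert 'elk': sets bits 2 4 7 -> bits=10111111
After insert 'owl': sets bits 2 3 6 -> bits=10111111
Not inserted: ant bat bee — query each against bits=10111111:
query ant: checks bit4=1, bit6=1, bit7=1 (all 1) -> maybe => FALSE POSITIVE
query bat: checks bit0=1, bit1=0 (has a 0) -> no => not a false positive
query bee: checks bit0=1, bit3=1, bit5=1 (all 1) -> maybe => FALSE POSITIVE
False positives (alphabetical): ant bee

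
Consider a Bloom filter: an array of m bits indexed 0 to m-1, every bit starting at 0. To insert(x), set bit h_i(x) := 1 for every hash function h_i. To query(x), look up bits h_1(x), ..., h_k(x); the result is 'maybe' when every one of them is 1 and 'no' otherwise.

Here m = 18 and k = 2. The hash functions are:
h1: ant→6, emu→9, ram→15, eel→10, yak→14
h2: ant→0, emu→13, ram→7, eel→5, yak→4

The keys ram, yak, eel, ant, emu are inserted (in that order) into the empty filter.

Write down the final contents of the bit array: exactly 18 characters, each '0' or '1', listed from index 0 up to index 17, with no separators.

Start: bits=000000000000000000
After insert 'ram': sets bits 7 15 -> bits=000000010000000100
After insert 'yak': sets bits 4 14 -> bits=000010010000001100
After insert 'eel': sets bits 5 10 -> bits=000011010010001100
After insert 'ant': sets bits 0 6 -> bits=100011110010001100
After insert 'emu': sets bits 9 13 -> bits=100011110110011100

Answer: 100011110110011100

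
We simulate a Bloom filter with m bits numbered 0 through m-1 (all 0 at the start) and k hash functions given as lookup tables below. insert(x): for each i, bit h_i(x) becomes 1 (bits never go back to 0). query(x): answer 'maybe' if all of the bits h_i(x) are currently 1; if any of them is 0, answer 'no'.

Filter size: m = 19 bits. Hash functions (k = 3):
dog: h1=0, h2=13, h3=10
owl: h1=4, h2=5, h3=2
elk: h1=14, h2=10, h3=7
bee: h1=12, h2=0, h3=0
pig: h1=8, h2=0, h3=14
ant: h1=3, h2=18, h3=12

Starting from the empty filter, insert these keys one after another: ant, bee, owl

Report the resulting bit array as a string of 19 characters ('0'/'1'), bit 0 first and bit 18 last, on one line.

Start: bits=0000000000000000000
After insert 'ant': sets bits 3 12 18 -> bits=0001000000001000001
After insert 'bee': sets bits 0 12 -> bits=1001000000001000001
After insert 'owl': sets bits 2 4 5 -> bits=1011110000001000001

Answer: 1011110000001000001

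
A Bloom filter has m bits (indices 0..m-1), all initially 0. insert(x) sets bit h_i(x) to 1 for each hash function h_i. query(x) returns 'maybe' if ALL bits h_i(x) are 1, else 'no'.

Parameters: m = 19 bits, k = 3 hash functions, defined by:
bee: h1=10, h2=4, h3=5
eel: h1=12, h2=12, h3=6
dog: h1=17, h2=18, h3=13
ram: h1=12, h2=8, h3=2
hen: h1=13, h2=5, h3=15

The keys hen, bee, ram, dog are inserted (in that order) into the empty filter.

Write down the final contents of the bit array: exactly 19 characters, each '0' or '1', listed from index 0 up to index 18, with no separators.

Start: bits=0000000000000000000
After insert 'hen': sets bits 5 13 15 -> bits=0000010000000101000
After insert 'bee': sets bits 4 5 10 -> bits=0000110000100101000
After insert 'ram': sets bits 2 8 12 -> bits=0010110010101101000
After insert 'dog': sets bits 13 17 18 -> bits=0010110010101101011

Answer: 0010110010101101011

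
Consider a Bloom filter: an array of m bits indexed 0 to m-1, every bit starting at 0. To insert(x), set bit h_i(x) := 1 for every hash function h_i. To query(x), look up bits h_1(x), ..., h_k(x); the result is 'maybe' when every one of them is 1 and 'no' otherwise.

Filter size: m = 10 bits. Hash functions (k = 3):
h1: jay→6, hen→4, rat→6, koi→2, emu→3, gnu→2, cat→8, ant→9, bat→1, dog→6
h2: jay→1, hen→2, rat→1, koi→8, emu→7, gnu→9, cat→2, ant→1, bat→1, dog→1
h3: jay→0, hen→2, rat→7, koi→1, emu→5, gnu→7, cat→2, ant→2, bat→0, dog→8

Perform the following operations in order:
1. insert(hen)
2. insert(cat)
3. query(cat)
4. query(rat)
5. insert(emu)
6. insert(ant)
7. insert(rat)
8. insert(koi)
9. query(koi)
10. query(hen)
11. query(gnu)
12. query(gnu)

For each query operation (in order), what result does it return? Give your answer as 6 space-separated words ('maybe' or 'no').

Start: bits=0000000000
Op 1: insert hen -> sets bits 2 4 -> bits=0010100000
Op 2: insert cat -> sets bits 2 8 -> bits=0010100010
Op 3: query cat -> checks bit2=1, bit8=1 (all 1) -> maybe
Op 4: query rat -> checks bit1=0, bit6=0, bit7=0 (has a 0) -> no
Op 5: insert emu -> sets bits 3 5 7 -> bits=0011110110
Op 6: insert ant -> sets bits 1 2 9 -> bits=0111110111
Op 7: insert rat -> sets bits 1 6 7 -> bits=0111111111
Op 8: insert koi -> sets bits 1 2 8 -> bits=0111111111
Op 9: query koi -> checks bit1=1, bit2=1, bit8=1 (all 1) -> maybe
Op 10: query hen -> checks bit2=1, bit4=1 (all 1) -> maybe
Op 11: query gnu -> checks bit2=1, bit7=1, bit9=1 (all 1) -> maybe
Op 12: query gnu -> checks bit2=1, bit7=1, bit9=1 (all 1) -> maybe
Query results in order: maybe no maybe maybe maybe maybe

Answer: maybe no maybe maybe maybe maybe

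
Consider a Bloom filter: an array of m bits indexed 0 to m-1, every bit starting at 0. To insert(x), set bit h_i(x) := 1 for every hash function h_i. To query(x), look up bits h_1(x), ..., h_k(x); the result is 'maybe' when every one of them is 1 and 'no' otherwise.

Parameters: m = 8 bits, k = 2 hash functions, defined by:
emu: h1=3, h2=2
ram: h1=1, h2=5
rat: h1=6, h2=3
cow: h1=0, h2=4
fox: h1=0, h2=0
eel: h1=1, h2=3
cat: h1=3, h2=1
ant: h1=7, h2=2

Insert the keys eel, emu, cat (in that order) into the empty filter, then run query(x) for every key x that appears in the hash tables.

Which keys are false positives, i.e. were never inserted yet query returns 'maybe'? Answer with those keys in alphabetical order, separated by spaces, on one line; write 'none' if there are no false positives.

Answer: none

Derivation:
Start: bits=00000000
After insert 'eel': sets bits 1 3 -> bits=01010000
After insert 'emu': sets bits 2 3 -> bits=01110000
After insert 'cat': sets bits 1 3 -> bits=01110000
Not inserted: ant cow fox ram rat — query each against bits=01110000:
query ant: checks bit2=1, bit7=0 (has a 0) -> no => not a false positive
query cow: checks bit0=0, bit4=0 (has a 0) -> no => not a false positive
query fox: checks bit0=0 (has a 0) -> no => not a false positive
query ram: checks bit1=1, bit5=0 (has a 0) -> no => not a false positive
query rat: checks bit3=1, bit6=0 (has a 0) -> no => not a false positive
False positives (alphabetical): none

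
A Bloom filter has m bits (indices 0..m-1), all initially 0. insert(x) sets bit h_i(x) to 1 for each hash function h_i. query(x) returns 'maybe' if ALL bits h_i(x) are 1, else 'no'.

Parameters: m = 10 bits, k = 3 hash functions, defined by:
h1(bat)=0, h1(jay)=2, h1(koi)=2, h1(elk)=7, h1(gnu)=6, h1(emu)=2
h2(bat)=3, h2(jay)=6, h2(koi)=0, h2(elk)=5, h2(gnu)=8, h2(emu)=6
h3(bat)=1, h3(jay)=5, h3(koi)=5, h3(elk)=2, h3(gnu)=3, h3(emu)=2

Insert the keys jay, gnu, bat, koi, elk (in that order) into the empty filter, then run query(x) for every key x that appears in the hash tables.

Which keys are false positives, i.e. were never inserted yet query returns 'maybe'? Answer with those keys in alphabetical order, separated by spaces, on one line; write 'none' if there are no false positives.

Answer: emu

Derivation:
Start: bits=0000000000
After insert 'jay': sets bits 2 5 6 -> bits=0010011000
After insert 'gnu': sets bits 3 6 8 -> bits=0011011010
After insert 'bat': sets bits 0 1 3 -> bits=1111011010
After insert 'koi': sets bits 0 2 5 -> bits=1111011010
After insert 'elk': sets bits 2 5 7 -> bits=1111011110
Not inserted: emu — query each against bits=1111011110:
query emu: checks bit2=1, bit6=1 (all 1) -> maybe => FALSE POSITIVE
False positives (alphabetical): emu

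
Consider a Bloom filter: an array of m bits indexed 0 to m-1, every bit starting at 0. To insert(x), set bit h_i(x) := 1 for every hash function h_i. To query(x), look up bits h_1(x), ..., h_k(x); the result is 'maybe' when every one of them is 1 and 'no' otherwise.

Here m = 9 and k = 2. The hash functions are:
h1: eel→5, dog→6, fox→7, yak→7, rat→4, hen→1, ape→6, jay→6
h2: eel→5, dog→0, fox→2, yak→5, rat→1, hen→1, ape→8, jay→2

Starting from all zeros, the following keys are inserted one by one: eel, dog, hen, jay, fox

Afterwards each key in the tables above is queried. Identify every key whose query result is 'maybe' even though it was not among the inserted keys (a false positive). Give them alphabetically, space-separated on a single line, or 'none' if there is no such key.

Start: bits=000000000
After insert 'eel': sets bits 5 -> bits=000001000
After insert 'dog': sets bits 0 6 -> bits=100001100
After insert 'hen': sets bits 1 -> bits=110001100
After insert 'jay': sets bits 2 6 -> bits=111001100
After insert 'fox': sets bits 2 7 -> bits=111001110
Not inserted: ape rat yak — query each against bits=111001110:
query ape: checks bit6=1, bit8=0 (has a 0) -> no => not a false positive
query rat: checks bit1=1, bit4=0 (has a 0) -> no => not a false positive
query yak: checks bit5=1, bit7=1 (all 1) -> maybe => FALSE POSITIVE
False positives (alphabetical): yak

Answer: yak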